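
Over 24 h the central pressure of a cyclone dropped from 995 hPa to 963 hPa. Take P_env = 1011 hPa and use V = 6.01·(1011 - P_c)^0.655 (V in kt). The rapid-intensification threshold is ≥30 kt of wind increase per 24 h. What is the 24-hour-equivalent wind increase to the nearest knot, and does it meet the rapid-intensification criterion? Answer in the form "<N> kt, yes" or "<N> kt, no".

39 kt, yes

V₁: ΔP = 16, V ≈ 6.01 × 16^0.655 ≈ 36.95 kt.
V₂: ΔP = 48, V ≈ 6.01 × 48^0.655 ≈ 75.87 kt.
ΔV over 24 h = 38.92 kt → 24 h equivalent = 38.92 × 24/24 ≈ 38.92 kt.
39 kt ≥ 30 kt ⇒ rapid intensification.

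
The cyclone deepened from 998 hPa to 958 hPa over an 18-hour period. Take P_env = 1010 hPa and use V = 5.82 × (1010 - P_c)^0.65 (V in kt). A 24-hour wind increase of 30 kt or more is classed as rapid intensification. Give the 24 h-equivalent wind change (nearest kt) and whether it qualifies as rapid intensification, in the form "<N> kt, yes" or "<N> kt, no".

62 kt, yes

V₁: ΔP = 12, V ≈ 5.82 × 12^0.65 ≈ 29.27 kt.
V₂: ΔP = 52, V ≈ 5.82 × 52^0.65 ≈ 75.91 kt.
ΔV over 18 h = 46.64 kt → 24 h equivalent = 46.64 × 24/18 ≈ 62.19 kt.
62 kt ≥ 30 kt ⇒ rapid intensification.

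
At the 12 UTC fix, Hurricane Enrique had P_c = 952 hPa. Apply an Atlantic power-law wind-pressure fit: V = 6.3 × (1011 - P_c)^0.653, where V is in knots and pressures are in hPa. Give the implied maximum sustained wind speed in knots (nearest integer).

ΔP = 1011 − 952 = 59 hPa.
59^0.653 ≈ 14.334.
V ≈ 6.3 × 14.334 ≈ 90.3 kt.

90 kt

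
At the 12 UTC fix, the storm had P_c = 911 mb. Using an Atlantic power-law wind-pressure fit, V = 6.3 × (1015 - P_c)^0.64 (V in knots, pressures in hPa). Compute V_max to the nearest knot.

123 kt

ΔP = 1015 − 911 = 104 mb.
104^0.64 ≈ 19.539.
V ≈ 6.3 × 19.539 ≈ 123.1 kt.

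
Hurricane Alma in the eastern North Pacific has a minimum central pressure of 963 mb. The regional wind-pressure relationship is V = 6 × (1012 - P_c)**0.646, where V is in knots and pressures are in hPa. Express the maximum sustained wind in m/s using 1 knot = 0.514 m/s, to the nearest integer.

ΔP = 1012 − 963 = 49 mb.
V ≈ 6 × 49^0.646 = 6 × 12.356 ≈ 74.134 kt.
74.134 × 0.514 ≈ 38.10 m/s → 38 m/s.

38 m/s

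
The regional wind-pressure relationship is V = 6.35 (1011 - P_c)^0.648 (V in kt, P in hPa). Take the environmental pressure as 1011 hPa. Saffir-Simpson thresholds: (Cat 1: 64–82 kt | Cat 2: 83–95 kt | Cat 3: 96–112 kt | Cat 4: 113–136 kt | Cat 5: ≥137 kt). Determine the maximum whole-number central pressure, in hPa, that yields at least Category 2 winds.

958 hPa

Category 2 begins at V = 83 kt.
Required ΔP = (83/6.35)^(1/0.648) = 13.071^1.543 ≈ 52.81 hPa.
P_c ≤ 1011 − 52.81 = 958.19, so the highest integer P_c is 958 hPa.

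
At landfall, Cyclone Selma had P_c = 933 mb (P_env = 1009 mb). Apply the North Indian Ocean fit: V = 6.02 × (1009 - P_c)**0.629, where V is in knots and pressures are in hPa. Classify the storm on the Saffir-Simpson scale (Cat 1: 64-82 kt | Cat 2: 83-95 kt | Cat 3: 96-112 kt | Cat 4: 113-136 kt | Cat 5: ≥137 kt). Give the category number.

2

ΔP = 1009 − 933 = 76 mb.
V ≈ 6.02 × 76^0.629 = 6.02 × 15.24 ≈ 92 kt.
92 kt falls in the Category 2 band.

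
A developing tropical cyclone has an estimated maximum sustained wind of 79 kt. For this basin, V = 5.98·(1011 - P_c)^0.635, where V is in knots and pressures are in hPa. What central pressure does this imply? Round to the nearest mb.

953 mb

ΔP = (V / 5.98)^(1/0.635) = (79/5.98)^1.575.
79/5.98 = 13.211; 13.211^1.575 ≈ 58.24 mb.
P_c = 1011 − 58.24 = 952.76 ≈ 953 mb.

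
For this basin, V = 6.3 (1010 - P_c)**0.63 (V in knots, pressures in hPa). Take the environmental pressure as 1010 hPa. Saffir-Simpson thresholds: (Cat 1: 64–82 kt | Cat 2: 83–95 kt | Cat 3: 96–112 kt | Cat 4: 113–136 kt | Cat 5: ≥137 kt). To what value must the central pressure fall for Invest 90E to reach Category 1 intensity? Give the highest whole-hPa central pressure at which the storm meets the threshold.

970 hPa

Category 1 begins at V = 64 kt.
Required ΔP = (64/6.3)^(1/0.63) = 10.159^1.587 ≈ 39.64 hPa.
P_c ≤ 1010 − 39.64 = 970.36, so the highest integer P_c is 970 hPa.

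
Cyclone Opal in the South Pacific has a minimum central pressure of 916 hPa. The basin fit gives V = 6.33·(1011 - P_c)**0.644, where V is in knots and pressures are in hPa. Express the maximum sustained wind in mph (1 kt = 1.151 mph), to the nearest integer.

ΔP = 1011 − 916 = 95 hPa.
V ≈ 6.33 × 95^0.644 = 6.33 × 18.778 ≈ 118.866 kt.
118.866 × 1.151 ≈ 136.81 mph → 137 mph.

137 mph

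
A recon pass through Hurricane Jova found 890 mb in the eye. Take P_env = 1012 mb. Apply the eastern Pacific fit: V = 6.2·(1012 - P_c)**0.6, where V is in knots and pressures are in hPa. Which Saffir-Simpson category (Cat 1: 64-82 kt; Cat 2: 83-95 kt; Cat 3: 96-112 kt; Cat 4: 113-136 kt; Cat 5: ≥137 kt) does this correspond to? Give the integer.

ΔP = 1012 − 890 = 122 mb.
V ≈ 6.2 × 122^0.6 = 6.2 × 17.86 ≈ 111 kt.
111 kt falls in the Category 3 band.

3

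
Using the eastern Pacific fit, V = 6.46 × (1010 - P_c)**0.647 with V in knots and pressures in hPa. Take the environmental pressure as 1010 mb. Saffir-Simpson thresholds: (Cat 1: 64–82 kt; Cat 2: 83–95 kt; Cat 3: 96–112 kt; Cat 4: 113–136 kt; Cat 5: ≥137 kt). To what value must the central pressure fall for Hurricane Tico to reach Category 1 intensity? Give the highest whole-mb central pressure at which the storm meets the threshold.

Category 1 begins at V = 64 kt.
Required ΔP = (64/6.46)^(1/0.647) = 9.907^1.546 ≈ 34.62 mb.
P_c ≤ 1010 − 34.62 = 975.38, so the highest integer P_c is 975 mb.

975 mb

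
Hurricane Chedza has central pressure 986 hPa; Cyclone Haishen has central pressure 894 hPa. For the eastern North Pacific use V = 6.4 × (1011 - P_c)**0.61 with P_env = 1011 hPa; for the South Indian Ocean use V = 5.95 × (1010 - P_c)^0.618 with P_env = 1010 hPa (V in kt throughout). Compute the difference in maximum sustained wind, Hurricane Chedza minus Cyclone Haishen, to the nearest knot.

-67 kt

Hurricane Chedza: ΔP = 25; V ≈ 6.4 × 25^0.61 ≈ 45.60 kt.
Cyclone Haishen: ΔP = 116; V ≈ 5.95 × 116^0.618 ≈ 112.29 kt.
Difference ≈ 45.60 − 112.29 = -66.69 → -67 kt.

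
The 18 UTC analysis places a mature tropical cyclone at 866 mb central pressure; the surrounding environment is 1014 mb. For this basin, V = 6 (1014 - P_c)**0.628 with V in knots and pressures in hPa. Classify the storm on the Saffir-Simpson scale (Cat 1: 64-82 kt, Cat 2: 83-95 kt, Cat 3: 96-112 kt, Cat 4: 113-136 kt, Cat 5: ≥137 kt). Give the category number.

ΔP = 1014 − 866 = 148 mb.
V ≈ 6 × 148^0.628 = 6 × 23.06 ≈ 138 kt.
138 kt falls in the Category 5 band.

5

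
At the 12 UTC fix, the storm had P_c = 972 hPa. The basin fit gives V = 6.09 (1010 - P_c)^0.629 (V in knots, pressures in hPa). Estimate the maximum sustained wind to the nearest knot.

ΔP = 1010 − 972 = 38 hPa.
38^0.629 ≈ 9.856.
V ≈ 6.09 × 9.856 ≈ 60.0 kt.

60 kt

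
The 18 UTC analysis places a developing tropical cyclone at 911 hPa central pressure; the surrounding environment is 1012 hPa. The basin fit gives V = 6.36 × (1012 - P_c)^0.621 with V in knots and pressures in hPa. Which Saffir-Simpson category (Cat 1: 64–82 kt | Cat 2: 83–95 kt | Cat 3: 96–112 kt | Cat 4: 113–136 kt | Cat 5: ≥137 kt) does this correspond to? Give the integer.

ΔP = 1012 − 911 = 101 hPa.
V ≈ 6.36 × 101^0.621 = 6.36 × 17.57 ≈ 112 kt.
112 kt falls in the Category 3 band.

3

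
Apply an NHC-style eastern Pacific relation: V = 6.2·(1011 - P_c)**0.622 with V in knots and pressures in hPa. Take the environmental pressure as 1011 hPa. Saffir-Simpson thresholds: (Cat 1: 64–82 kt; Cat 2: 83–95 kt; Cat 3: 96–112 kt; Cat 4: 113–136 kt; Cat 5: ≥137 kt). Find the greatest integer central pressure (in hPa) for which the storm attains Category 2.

946 hPa

Category 2 begins at V = 83 kt.
Required ΔP = (83/6.2)^(1/0.622) = 13.387^1.608 ≈ 64.77 hPa.
P_c ≤ 1011 − 64.77 = 946.23, so the highest integer P_c is 946 hPa.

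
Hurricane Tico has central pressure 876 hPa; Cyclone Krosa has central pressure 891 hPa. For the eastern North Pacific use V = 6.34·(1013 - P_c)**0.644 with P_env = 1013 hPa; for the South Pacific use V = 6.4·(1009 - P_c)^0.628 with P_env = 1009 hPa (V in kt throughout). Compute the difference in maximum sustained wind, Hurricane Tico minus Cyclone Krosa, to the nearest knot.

23 kt

Hurricane Tico: ΔP = 137; V ≈ 6.34 × 137^0.644 ≈ 150.71 kt.
Cyclone Krosa: ΔP = 118; V ≈ 6.4 × 118^0.628 ≈ 128.03 kt.
Difference ≈ 150.71 − 128.03 = 22.68 → 23 kt.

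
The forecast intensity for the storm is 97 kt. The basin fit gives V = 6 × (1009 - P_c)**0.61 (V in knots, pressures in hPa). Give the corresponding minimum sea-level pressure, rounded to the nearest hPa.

913 hPa

ΔP = (V / 6)^(1/0.61) = (97/6)^1.639.
97/6 = 16.167; 16.167^1.639 ≈ 95.80 hPa.
P_c = 1009 − 95.80 = 913.20 ≈ 913 hPa.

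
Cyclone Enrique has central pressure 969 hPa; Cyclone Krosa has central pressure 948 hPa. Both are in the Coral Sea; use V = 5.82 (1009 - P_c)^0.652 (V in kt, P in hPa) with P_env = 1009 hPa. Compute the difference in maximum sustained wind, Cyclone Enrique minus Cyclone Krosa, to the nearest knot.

Cyclone Enrique: ΔP = 40; V ≈ 5.82 × 40^0.652 ≈ 64.49 kt.
Cyclone Krosa: ΔP = 61; V ≈ 5.82 × 61^0.652 ≈ 84.91 kt.
Difference ≈ 64.49 − 84.91 = -20.42 → -20 kt.

-20 kt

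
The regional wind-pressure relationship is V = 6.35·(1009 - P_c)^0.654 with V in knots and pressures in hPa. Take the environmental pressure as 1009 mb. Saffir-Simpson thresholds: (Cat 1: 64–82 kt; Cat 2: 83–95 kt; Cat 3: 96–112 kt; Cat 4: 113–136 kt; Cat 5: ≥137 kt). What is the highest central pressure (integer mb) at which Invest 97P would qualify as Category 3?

945 mb

Category 3 begins at V = 96 kt.
Required ΔP = (96/6.35)^(1/0.654) = 15.118^1.529 ≈ 63.61 mb.
P_c ≤ 1009 − 63.61 = 945.39, so the highest integer P_c is 945 mb.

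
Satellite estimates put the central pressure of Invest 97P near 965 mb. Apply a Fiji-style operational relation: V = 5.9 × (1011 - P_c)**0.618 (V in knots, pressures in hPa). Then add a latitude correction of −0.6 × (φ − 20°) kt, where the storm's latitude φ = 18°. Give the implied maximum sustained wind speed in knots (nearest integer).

64 kt

ΔP = 1011 − 965 = 46 mb.
46^0.618 ≈ 10.656.
V ≈ 5.9 × 10.656 ≈ 62.9 kt.
Latitude correction: −0.6 × (18 − 20) = 1.2 kt.
Corrected V ≈ 64.1 kt → 64 kt.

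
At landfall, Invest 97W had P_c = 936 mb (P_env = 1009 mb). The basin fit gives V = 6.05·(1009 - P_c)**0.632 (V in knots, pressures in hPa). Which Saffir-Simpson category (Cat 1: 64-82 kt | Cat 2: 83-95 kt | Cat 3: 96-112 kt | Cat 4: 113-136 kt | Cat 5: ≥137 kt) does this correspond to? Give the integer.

ΔP = 1009 − 936 = 73 mb.
V ≈ 6.05 × 73^0.632 = 6.05 × 15.05 ≈ 91 kt.
91 kt falls in the Category 2 band.

2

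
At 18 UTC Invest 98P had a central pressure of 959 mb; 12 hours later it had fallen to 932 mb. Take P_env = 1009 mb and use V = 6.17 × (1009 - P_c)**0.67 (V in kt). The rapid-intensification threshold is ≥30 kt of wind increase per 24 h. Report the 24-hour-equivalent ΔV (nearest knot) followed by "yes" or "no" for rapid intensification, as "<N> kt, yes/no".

V₁: ΔP = 50, V ≈ 6.17 × 50^0.67 ≈ 84.84 kt.
V₂: ΔP = 77, V ≈ 6.17 × 77^0.67 ≈ 113.30 kt.
ΔV over 12 h = 28.46 kt → 24 h equivalent = 28.46 × 24/12 ≈ 56.92 kt.
57 kt ≥ 30 kt ⇒ rapid intensification.

57 kt, yes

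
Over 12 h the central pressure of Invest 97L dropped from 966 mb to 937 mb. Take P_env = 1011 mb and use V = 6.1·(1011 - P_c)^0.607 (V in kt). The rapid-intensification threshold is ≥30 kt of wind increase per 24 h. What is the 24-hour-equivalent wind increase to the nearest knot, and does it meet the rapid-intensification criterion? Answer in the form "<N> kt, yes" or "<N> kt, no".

V₁: ΔP = 45, V ≈ 6.1 × 45^0.607 ≈ 61.49 kt.
V₂: ΔP = 74, V ≈ 6.1 × 74^0.607 ≈ 83.17 kt.
ΔV over 12 h = 21.68 kt → 24 h equivalent = 21.68 × 24/12 ≈ 43.36 kt.
43 kt ≥ 30 kt ⇒ rapid intensification.

43 kt, yes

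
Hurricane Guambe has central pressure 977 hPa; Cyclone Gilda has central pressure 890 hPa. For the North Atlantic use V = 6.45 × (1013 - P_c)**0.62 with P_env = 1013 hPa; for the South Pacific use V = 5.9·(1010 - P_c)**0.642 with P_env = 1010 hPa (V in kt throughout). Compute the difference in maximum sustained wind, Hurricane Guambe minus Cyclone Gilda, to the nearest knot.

Hurricane Guambe: ΔP = 36; V ≈ 6.45 × 36^0.62 ≈ 59.49 kt.
Cyclone Gilda: ΔP = 120; V ≈ 5.9 × 120^0.642 ≈ 127.55 kt.
Difference ≈ 59.49 − 127.55 = -68.06 → -68 kt.

-68 kt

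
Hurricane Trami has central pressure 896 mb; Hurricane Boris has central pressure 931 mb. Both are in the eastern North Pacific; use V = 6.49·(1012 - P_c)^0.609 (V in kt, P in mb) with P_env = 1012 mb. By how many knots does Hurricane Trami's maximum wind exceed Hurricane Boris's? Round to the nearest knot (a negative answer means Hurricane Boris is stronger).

23 kt

Hurricane Trami: ΔP = 116; V ≈ 6.49 × 116^0.609 ≈ 117.35 kt.
Hurricane Boris: ΔP = 81; V ≈ 6.49 × 81^0.609 ≈ 94.30 kt.
Difference ≈ 117.35 − 94.30 = 23.05 → 23 kt.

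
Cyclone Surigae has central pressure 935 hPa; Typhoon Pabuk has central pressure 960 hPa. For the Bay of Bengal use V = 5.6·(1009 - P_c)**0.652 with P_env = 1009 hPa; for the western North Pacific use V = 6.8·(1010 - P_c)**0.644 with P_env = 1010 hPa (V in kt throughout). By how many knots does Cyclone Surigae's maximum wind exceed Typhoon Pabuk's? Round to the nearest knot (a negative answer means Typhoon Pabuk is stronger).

Cyclone Surigae: ΔP = 74; V ≈ 5.6 × 74^0.652 ≈ 92.67 kt.
Typhoon Pabuk: ΔP = 50; V ≈ 6.8 × 50^0.644 ≈ 84.46 kt.
Difference ≈ 92.67 − 84.46 = 8.21 → 8 kt.

8 kt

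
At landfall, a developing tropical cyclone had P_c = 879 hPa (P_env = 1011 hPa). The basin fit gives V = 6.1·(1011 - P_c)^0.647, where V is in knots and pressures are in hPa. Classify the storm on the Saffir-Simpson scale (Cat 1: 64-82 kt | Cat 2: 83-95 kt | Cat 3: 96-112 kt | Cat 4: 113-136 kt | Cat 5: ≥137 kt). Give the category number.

5

ΔP = 1011 − 879 = 132 hPa.
V ≈ 6.1 × 132^0.647 = 6.1 × 23.55 ≈ 144 kt.
144 kt falls in the Category 5 band.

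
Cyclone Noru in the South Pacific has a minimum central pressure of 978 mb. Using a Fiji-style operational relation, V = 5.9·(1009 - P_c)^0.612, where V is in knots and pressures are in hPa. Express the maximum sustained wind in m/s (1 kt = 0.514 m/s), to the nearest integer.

ΔP = 1009 − 978 = 31 mb.
V ≈ 5.9 × 31^0.612 = 5.9 × 8.179 ≈ 48.258 kt.
48.258 × 0.514 ≈ 24.80 m/s → 25 m/s.

25 m/s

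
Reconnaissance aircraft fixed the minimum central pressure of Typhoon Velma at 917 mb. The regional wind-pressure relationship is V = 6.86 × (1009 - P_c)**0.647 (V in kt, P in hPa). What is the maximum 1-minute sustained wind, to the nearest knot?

128 kt

ΔP = 1009 − 917 = 92 mb.
92^0.647 ≈ 18.645.
V ≈ 6.86 × 18.645 ≈ 127.9 kt.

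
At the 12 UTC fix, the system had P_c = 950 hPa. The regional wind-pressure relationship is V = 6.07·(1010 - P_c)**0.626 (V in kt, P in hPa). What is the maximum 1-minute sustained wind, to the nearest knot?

ΔP = 1010 − 950 = 60 hPa.
60^0.626 ≈ 12.975.
V ≈ 6.07 × 12.975 ≈ 78.8 kt.

79 kt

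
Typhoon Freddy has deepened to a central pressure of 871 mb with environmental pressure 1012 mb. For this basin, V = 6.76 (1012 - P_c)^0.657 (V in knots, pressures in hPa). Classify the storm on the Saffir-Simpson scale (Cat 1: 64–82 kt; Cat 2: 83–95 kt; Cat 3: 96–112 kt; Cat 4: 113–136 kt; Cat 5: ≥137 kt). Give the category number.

5

ΔP = 1012 − 871 = 141 mb.
V ≈ 6.76 × 141^0.657 = 6.76 × 25.82 ≈ 175 kt.
175 kt falls in the Category 5 band.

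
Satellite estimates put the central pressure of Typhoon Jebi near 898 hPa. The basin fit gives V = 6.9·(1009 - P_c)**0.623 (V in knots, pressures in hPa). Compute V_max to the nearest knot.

ΔP = 1009 − 898 = 111 hPa.
111^0.623 ≈ 18.803.
V ≈ 6.9 × 18.803 ≈ 129.7 kt.

130 kt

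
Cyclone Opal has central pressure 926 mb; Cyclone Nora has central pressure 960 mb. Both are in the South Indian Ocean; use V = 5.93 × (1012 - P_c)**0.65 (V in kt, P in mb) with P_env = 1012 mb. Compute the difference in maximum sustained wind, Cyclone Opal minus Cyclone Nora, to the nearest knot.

30 kt

Cyclone Opal: ΔP = 86; V ≈ 5.93 × 86^0.65 ≈ 107.27 kt.
Cyclone Nora: ΔP = 52; V ≈ 5.93 × 52^0.65 ≈ 77.35 kt.
Difference ≈ 107.27 − 77.35 = 29.92 → 30 kt.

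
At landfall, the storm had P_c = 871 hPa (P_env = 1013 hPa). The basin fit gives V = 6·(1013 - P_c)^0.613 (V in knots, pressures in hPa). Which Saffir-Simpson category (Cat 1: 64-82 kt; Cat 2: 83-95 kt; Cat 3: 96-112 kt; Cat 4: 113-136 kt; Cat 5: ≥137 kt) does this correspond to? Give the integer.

4

ΔP = 1013 − 871 = 142 hPa.
V ≈ 6 × 142^0.613 = 6 × 20.86 ≈ 125 kt.
125 kt falls in the Category 4 band.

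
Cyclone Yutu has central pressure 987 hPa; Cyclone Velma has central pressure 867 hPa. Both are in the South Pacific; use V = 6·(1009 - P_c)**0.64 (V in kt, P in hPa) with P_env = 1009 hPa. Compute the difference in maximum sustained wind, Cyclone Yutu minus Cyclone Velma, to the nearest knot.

-100 kt

Cyclone Yutu: ΔP = 22; V ≈ 6 × 22^0.64 ≈ 43.38 kt.
Cyclone Velma: ΔP = 142; V ≈ 6 × 142^0.64 ≈ 143.09 kt.
Difference ≈ 43.38 − 143.09 = -99.71 → -100 kt.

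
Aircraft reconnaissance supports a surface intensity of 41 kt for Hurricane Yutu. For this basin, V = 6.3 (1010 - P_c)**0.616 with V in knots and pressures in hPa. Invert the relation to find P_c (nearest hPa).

ΔP = (V / 6.3)^(1/0.616) = (41/6.3)^1.623.
41/6.3 = 6.508; 6.508^1.623 ≈ 20.92 hPa.
P_c = 1010 − 20.92 = 989.08 ≈ 989 hPa.

989 hPa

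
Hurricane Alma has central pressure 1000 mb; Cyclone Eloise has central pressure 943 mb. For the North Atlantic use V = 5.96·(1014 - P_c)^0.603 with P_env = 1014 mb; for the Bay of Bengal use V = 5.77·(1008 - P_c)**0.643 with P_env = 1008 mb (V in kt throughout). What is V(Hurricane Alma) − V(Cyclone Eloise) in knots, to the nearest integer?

Hurricane Alma: ΔP = 14; V ≈ 5.96 × 14^0.603 ≈ 29.27 kt.
Cyclone Eloise: ΔP = 65; V ≈ 5.77 × 65^0.643 ≈ 84.50 kt.
Difference ≈ 29.27 − 84.50 = -55.23 → -55 kt.

-55 kt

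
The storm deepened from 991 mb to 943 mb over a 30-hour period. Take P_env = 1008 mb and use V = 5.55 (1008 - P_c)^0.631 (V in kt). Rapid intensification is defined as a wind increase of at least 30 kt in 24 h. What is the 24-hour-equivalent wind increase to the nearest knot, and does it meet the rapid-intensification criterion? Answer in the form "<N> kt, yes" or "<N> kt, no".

35 kt, yes

V₁: ΔP = 17, V ≈ 5.55 × 17^0.631 ≈ 33.17 kt.
V₂: ΔP = 65, V ≈ 5.55 × 65^0.631 ≈ 77.31 kt.
ΔV over 30 h = 44.14 kt → 24 h equivalent = 44.14 × 24/30 ≈ 35.31 kt.
35 kt ≥ 30 kt ⇒ rapid intensification.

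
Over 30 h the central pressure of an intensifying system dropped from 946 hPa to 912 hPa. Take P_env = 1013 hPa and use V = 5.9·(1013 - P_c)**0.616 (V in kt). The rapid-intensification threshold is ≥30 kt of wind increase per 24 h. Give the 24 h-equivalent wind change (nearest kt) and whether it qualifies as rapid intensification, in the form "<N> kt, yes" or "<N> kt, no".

V₁: ΔP = 67, V ≈ 5.9 × 67^0.616 ≈ 78.65 kt.
V₂: ΔP = 101, V ≈ 5.9 × 101^0.616 ≈ 101.28 kt.
ΔV over 30 h = 22.63 kt → 24 h equivalent = 22.63 × 24/30 ≈ 18.10 kt.
18 kt < 30 kt ⇒ not rapid intensification.

18 kt, no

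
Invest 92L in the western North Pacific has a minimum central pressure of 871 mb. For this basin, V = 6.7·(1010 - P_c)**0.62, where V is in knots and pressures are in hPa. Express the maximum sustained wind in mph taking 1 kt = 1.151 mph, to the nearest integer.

164 mph

ΔP = 1010 − 871 = 139 mb.
V ≈ 6.7 × 139^0.62 = 6.7 × 21.314 ≈ 142.805 kt.
142.805 × 1.151 ≈ 164.37 mph → 164 mph.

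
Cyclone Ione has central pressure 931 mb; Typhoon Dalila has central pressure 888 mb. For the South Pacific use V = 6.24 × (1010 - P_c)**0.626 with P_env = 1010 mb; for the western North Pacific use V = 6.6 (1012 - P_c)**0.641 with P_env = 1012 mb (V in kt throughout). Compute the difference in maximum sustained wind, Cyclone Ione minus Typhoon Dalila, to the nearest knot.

-49 kt

Cyclone Ione: ΔP = 79; V ≈ 6.24 × 79^0.626 ≈ 96.18 kt.
Typhoon Dalila: ΔP = 124; V ≈ 6.6 × 124^0.641 ≈ 145.02 kt.
Difference ≈ 96.18 − 145.02 = -48.84 → -49 kt.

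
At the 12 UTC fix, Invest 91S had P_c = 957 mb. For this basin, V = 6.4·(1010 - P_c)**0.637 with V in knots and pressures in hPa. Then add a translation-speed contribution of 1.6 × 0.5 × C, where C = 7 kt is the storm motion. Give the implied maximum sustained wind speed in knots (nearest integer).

ΔP = 1010 − 957 = 53 mb.
53^0.637 ≈ 12.542.
V ≈ 6.4 × 12.542 ≈ 80.3 kt.
Translation term: 1.6 × 0.5 × 7 = 5.6 kt.
Corrected V ≈ 85.9 kt → 86 kt.

86 kt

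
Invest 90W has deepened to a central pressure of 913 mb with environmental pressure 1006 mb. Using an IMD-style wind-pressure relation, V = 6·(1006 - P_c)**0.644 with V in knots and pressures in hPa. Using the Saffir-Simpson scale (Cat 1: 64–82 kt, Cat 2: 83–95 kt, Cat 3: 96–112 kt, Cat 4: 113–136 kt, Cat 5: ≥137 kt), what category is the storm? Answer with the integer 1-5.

ΔP = 1006 − 913 = 93 mb.
V ≈ 6 × 93^0.644 = 6 × 18.52 ≈ 111 kt.
111 kt falls in the Category 3 band.

3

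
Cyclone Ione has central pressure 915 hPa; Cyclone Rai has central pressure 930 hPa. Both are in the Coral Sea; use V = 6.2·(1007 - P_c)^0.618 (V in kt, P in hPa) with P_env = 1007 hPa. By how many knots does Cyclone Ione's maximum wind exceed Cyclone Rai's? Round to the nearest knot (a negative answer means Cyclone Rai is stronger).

11 kt

Cyclone Ione: ΔP = 92; V ≈ 6.2 × 92^0.618 ≈ 101.39 kt.
Cyclone Rai: ΔP = 77; V ≈ 6.2 × 77^0.618 ≈ 90.83 kt.
Difference ≈ 101.39 − 90.83 = 10.56 → 11 kt.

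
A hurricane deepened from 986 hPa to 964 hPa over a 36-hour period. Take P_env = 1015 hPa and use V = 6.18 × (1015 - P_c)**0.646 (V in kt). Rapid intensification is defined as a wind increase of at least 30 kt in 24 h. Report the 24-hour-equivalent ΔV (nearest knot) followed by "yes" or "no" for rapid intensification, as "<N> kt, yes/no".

V₁: ΔP = 29, V ≈ 6.18 × 29^0.646 ≈ 54.41 kt.
V₂: ΔP = 51, V ≈ 6.18 × 51^0.646 ≈ 78.36 kt.
ΔV over 36 h = 23.95 kt → 24 h equivalent = 23.95 × 24/36 ≈ 15.97 kt.
16 kt < 30 kt ⇒ not rapid intensification.

16 kt, no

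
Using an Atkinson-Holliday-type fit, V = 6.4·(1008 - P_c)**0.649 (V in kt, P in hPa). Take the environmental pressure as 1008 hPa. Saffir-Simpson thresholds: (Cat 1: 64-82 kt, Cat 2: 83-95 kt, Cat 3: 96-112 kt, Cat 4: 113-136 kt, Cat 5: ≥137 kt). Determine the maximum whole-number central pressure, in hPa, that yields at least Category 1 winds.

Category 1 begins at V = 64 kt.
Required ΔP = (64/6.4)^(1/0.649) = 10.000^1.541 ≈ 34.74 hPa.
P_c ≤ 1008 − 34.74 = 973.26, so the highest integer P_c is 973 hPa.

973 hPa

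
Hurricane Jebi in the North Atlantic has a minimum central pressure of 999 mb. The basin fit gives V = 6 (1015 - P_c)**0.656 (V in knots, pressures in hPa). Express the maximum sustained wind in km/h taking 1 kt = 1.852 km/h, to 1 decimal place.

68.5 km/h

ΔP = 1015 − 999 = 16 mb.
V ≈ 6 × 16^0.656 = 6 × 6.165 ≈ 36.987 kt.
36.987 × 1.852 ≈ 68.50 km/h → 68.5 km/h.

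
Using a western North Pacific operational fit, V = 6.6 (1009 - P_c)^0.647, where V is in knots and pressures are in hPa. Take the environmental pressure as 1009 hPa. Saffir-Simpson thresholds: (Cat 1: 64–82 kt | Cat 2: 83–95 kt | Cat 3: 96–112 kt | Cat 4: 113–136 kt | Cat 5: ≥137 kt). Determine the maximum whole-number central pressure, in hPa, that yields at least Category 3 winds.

946 hPa

Category 3 begins at V = 96 kt.
Required ΔP = (96/6.6)^(1/0.647) = 14.545^1.546 ≈ 62.68 hPa.
P_c ≤ 1009 − 62.68 = 946.32, so the highest integer P_c is 946 hPa.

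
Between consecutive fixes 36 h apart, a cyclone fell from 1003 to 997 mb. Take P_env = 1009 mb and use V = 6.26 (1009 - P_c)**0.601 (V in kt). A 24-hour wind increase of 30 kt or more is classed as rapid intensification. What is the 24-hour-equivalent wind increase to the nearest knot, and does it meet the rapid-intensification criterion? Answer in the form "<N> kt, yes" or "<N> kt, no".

V₁: ΔP = 6, V ≈ 6.26 × 6^0.601 ≈ 18.38 kt.
V₂: ΔP = 12, V ≈ 6.26 × 12^0.601 ≈ 27.87 kt.
ΔV over 36 h = 9.49 kt → 24 h equivalent = 9.49 × 24/36 ≈ 6.33 kt.
6 kt < 30 kt ⇒ not rapid intensification.

6 kt, no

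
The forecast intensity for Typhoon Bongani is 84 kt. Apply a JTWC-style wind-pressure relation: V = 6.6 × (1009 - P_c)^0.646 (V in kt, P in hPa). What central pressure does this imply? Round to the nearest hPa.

ΔP = (V / 6.6)^(1/0.646) = (84/6.6)^1.548.
84/6.6 = 12.727; 12.727^1.548 ≈ 51.30 hPa.
P_c = 1009 − 51.30 = 957.70 ≈ 958 hPa.

958 hPa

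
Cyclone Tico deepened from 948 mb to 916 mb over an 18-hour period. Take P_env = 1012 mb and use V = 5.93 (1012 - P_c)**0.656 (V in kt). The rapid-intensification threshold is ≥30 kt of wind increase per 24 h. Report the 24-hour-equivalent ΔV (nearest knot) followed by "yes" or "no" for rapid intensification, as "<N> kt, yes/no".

V₁: ΔP = 64, V ≈ 5.93 × 64^0.656 ≈ 90.76 kt.
V₂: ΔP = 96, V ≈ 5.93 × 96^0.656 ≈ 118.42 kt.
ΔV over 18 h = 27.66 kt → 24 h equivalent = 27.66 × 24/18 ≈ 36.88 kt.
37 kt ≥ 30 kt ⇒ rapid intensification.

37 kt, yes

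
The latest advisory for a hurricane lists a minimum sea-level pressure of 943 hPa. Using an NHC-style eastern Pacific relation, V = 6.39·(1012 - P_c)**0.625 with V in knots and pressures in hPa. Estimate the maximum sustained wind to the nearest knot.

ΔP = 1012 − 943 = 69 hPa.
69^0.625 ≈ 14.102.
V ≈ 6.39 × 14.102 ≈ 90.1 kt.

90 kt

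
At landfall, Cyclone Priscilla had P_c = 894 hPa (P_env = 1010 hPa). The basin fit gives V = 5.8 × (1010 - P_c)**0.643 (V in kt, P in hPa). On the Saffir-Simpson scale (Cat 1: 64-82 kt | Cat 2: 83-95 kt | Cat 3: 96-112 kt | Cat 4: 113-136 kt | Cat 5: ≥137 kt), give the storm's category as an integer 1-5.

ΔP = 1010 − 894 = 116 hPa.
V ≈ 5.8 × 116^0.643 = 5.8 × 21.25 ≈ 123 kt.
123 kt falls in the Category 4 band.

4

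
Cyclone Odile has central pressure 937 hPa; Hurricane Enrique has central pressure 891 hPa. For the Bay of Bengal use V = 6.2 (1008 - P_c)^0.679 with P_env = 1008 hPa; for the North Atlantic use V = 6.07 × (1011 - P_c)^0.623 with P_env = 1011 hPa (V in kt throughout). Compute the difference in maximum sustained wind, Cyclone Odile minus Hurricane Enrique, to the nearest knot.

-8 kt

Cyclone Odile: ΔP = 71; V ≈ 6.2 × 71^0.679 ≈ 112.05 kt.
Hurricane Enrique: ΔP = 120; V ≈ 6.07 × 120^0.623 ≈ 119.82 kt.
Difference ≈ 112.05 − 119.82 = -7.77 → -8 kt.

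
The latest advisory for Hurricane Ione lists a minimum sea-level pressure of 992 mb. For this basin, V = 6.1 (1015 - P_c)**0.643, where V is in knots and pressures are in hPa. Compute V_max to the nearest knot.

46 kt

ΔP = 1015 − 992 = 23 mb.
23^0.643 ≈ 7.509.
V ≈ 6.1 × 7.509 ≈ 45.8 kt.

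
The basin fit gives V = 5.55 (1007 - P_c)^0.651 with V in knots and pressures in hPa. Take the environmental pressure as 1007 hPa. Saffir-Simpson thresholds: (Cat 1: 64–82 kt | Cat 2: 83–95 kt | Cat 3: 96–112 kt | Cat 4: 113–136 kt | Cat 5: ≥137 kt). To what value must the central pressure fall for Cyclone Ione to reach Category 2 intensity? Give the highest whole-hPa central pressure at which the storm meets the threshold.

Category 2 begins at V = 83 kt.
Required ΔP = (83/5.55)^(1/0.651) = 14.955^1.536 ≈ 63.77 hPa.
P_c ≤ 1007 − 63.77 = 943.23, so the highest integer P_c is 943 hPa.

943 hPa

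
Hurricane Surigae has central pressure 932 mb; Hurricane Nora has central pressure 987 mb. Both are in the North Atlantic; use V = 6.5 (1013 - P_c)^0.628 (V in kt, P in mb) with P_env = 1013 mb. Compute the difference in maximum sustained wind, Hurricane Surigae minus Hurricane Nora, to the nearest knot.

52 kt

Hurricane Surigae: ΔP = 81; V ≈ 6.5 × 81^0.628 ≈ 102.67 kt.
Hurricane Nora: ΔP = 26; V ≈ 6.5 × 26^0.628 ≈ 50.29 kt.
Difference ≈ 102.67 − 50.29 = 52.38 → 52 kt.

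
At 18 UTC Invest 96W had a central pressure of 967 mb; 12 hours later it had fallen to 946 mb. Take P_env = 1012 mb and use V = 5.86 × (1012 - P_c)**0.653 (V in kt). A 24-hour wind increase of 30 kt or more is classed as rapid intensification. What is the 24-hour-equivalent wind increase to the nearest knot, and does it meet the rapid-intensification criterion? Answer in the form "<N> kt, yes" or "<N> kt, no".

V₁: ΔP = 45, V ≈ 5.86 × 45^0.653 ≈ 70.38 kt.
V₂: ΔP = 66, V ≈ 5.86 × 66^0.653 ≈ 90.38 kt.
ΔV over 12 h = 20.00 kt → 24 h equivalent = 20.00 × 24/12 ≈ 40.00 kt.
40 kt ≥ 30 kt ⇒ rapid intensification.

40 kt, yes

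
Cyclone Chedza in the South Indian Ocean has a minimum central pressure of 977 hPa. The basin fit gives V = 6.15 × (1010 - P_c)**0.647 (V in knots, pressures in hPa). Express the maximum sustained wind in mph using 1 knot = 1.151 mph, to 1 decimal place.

ΔP = 1010 − 977 = 33 hPa.
V ≈ 6.15 × 33^0.647 = 6.15 × 9.605 ≈ 59.068 kt.
59.068 × 1.151 ≈ 67.99 mph → 68.0 mph.

68.0 mph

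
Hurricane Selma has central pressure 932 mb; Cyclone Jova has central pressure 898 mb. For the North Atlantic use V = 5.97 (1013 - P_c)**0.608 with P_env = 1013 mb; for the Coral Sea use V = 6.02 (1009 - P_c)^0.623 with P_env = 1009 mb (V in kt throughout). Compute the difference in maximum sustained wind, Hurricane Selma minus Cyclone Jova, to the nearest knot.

-27 kt

Hurricane Selma: ΔP = 81; V ≈ 5.97 × 81^0.608 ≈ 86.36 kt.
Cyclone Jova: ΔP = 111; V ≈ 6.02 × 111^0.623 ≈ 113.20 kt.
Difference ≈ 86.36 − 113.20 = -26.84 → -27 kt.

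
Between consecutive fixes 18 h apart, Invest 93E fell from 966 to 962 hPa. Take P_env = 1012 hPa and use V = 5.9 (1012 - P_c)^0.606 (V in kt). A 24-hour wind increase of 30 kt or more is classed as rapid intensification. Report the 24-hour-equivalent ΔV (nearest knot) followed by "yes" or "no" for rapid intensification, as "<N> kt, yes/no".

4 kt, no

V₁: ΔP = 46, V ≈ 5.9 × 46^0.606 ≈ 60.05 kt.
V₂: ΔP = 50, V ≈ 5.9 × 50^0.606 ≈ 63.16 kt.
ΔV over 18 h = 3.11 kt → 24 h equivalent = 3.11 × 24/18 ≈ 4.15 kt.
4 kt < 30 kt ⇒ not rapid intensification.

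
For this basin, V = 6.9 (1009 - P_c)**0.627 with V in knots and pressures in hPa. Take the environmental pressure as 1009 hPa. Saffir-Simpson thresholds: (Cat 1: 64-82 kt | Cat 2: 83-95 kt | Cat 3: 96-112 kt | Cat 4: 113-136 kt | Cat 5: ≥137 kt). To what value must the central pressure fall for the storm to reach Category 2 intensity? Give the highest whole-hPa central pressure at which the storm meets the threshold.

956 hPa

Category 2 begins at V = 83 kt.
Required ΔP = (83/6.9)^(1/0.627) = 12.029^1.595 ≈ 52.83 hPa.
P_c ≤ 1009 − 52.83 = 956.17, so the highest integer P_c is 956 hPa.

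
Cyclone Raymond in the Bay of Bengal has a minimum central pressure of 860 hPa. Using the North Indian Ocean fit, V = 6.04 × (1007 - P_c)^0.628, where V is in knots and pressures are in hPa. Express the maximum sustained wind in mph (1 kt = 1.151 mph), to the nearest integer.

ΔP = 1007 − 860 = 147 hPa.
V ≈ 6.04 × 147^0.628 = 6.04 × 22.965 ≈ 138.711 kt.
138.711 × 1.151 ≈ 159.66 mph → 160 mph.

160 mph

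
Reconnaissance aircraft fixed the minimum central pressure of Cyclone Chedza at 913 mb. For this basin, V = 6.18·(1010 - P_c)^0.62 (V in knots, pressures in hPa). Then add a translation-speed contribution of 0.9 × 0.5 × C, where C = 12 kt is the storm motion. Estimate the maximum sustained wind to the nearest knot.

ΔP = 1010 − 913 = 97 mb.
97^0.62 ≈ 17.053.
V ≈ 6.18 × 17.053 ≈ 105.4 kt.
Translation term: 0.9 × 0.5 × 12 = 5.4 kt.
Corrected V ≈ 110.8 kt → 111 kt.

111 kt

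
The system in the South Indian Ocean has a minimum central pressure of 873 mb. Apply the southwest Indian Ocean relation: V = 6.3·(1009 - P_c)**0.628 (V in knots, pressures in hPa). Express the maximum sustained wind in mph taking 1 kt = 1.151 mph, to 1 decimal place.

ΔP = 1009 − 873 = 136 mb.
V ≈ 6.3 × 136^0.628 = 6.3 × 21.871 ≈ 137.785 kt.
137.785 × 1.151 ≈ 158.59 mph → 158.6 mph.

158.6 mph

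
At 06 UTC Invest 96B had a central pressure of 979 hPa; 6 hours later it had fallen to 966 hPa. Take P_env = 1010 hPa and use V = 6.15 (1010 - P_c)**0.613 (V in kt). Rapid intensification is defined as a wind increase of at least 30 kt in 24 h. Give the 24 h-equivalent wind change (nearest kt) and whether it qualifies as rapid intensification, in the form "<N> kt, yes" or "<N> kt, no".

V₁: ΔP = 31, V ≈ 6.15 × 31^0.613 ≈ 50.48 kt.
V₂: ΔP = 44, V ≈ 6.15 × 44^0.613 ≈ 62.56 kt.
ΔV over 6 h = 12.08 kt → 24 h equivalent = 12.08 × 24/6 ≈ 48.32 kt.
48 kt ≥ 30 kt ⇒ rapid intensification.

48 kt, yes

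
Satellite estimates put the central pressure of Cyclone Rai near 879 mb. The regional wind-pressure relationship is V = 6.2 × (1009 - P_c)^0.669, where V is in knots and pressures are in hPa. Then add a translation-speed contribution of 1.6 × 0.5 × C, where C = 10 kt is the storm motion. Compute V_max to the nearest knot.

169 kt

ΔP = 1009 − 879 = 130 mb.
130^0.669 ≈ 25.955.
V ≈ 6.2 × 25.955 ≈ 160.9 kt.
Translation term: 1.6 × 0.5 × 10 = 8 kt.
Corrected V ≈ 168.9 kt → 169 kt.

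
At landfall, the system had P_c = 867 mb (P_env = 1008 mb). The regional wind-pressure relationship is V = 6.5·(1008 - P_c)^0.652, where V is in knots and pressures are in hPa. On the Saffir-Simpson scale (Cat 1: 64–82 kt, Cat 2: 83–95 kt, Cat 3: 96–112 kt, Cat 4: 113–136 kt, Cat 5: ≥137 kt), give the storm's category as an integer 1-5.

ΔP = 1008 − 867 = 141 mb.
V ≈ 6.5 × 141^0.652 = 6.5 × 25.19 ≈ 164 kt.
164 kt falls in the Category 5 band.

5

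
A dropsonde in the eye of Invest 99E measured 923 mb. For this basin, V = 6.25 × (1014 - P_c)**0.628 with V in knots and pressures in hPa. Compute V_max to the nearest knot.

ΔP = 1014 − 923 = 91 mb.
91^0.628 ≈ 16.993.
V ≈ 6.25 × 16.993 ≈ 106.2 kt.

106 kt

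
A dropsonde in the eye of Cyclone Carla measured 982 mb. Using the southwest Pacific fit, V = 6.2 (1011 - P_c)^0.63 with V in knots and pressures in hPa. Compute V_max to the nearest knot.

52 kt

ΔP = 1011 − 982 = 29 mb.
29^0.63 ≈ 8.343.
V ≈ 6.2 × 8.343 ≈ 51.7 kt.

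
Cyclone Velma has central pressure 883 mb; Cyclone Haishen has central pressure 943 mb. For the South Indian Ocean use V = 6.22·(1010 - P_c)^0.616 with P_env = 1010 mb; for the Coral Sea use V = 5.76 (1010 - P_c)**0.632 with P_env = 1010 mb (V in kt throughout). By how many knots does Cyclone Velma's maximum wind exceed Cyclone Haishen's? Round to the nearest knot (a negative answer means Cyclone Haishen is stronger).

Cyclone Velma: ΔP = 127; V ≈ 6.22 × 127^0.616 ≈ 122.95 kt.
Cyclone Haishen: ΔP = 67; V ≈ 5.76 × 67^0.632 ≈ 82.13 kt.
Difference ≈ 122.95 − 82.13 = 40.82 → 41 kt.

41 kt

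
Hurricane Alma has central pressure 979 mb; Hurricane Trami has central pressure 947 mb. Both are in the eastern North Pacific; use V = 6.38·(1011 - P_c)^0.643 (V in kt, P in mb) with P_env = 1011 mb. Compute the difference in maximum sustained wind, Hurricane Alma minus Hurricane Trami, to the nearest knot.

-33 kt

Hurricane Alma: ΔP = 32; V ≈ 6.38 × 32^0.643 ≈ 59.24 kt.
Hurricane Trami: ΔP = 64; V ≈ 6.38 × 64^0.643 ≈ 92.51 kt.
Difference ≈ 59.24 − 92.51 = -33.27 → -33 kt.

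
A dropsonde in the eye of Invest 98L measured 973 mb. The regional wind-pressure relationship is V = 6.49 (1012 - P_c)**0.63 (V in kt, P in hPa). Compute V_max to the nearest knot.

ΔP = 1012 − 973 = 39 mb.
39^0.63 ≈ 10.055.
V ≈ 6.49 × 10.055 ≈ 65.3 kt.

65 kt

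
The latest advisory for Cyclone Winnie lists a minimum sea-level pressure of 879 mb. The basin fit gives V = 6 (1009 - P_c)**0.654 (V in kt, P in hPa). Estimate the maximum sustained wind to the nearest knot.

ΔP = 1009 − 879 = 130 mb.
130^0.654 ≈ 24.128.
V ≈ 6 × 24.128 ≈ 144.8 kt.

145 kt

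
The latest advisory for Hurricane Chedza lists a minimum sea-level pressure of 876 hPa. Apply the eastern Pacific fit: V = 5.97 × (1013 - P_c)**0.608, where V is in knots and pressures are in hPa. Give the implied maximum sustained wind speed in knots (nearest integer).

119 kt

ΔP = 1013 − 876 = 137 hPa.
137^0.608 ≈ 19.913.
V ≈ 5.97 × 19.913 ≈ 118.9 kt.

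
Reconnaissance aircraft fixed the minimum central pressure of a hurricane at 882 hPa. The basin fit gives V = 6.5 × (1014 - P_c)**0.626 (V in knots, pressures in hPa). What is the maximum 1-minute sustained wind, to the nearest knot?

ΔP = 1014 − 882 = 132 hPa.
132^0.626 ≈ 21.256.
V ≈ 6.5 × 21.256 ≈ 138.2 kt.

138 kt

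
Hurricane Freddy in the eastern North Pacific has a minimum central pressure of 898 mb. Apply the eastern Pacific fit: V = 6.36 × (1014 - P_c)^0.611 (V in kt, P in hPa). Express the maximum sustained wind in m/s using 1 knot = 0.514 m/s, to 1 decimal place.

59.7 m/s

ΔP = 1014 − 898 = 116 mb.
V ≈ 6.36 × 116^0.611 = 6.36 × 18.255 ≈ 116.102 kt.
116.102 × 0.514 ≈ 59.68 m/s → 59.7 m/s.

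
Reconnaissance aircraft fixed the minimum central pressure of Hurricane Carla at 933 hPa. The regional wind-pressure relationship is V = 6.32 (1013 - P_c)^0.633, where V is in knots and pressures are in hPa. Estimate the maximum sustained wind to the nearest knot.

101 kt

ΔP = 1013 − 933 = 80 hPa.
80^0.633 ≈ 16.020.
V ≈ 6.32 × 16.020 ≈ 101.2 kt.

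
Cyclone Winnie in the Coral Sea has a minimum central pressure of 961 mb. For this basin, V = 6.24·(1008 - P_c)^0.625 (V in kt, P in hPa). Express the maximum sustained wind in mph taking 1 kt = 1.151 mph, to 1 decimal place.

79.7 mph

ΔP = 1008 − 961 = 47 mb.
V ≈ 6.24 × 47^0.625 = 6.24 × 11.093 ≈ 69.222 kt.
69.222 × 1.151 ≈ 79.67 mph → 79.7 mph.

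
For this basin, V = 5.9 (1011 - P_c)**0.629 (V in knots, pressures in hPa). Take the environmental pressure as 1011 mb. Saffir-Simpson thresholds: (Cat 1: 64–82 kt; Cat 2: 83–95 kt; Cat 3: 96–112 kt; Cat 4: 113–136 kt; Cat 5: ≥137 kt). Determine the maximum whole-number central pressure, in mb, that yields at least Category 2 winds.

Category 2 begins at V = 83 kt.
Required ΔP = (83/5.9)^(1/0.629) = 14.068^1.590 ≈ 66.91 mb.
P_c ≤ 1011 − 66.91 = 944.09, so the highest integer P_c is 944 mb.

944 mb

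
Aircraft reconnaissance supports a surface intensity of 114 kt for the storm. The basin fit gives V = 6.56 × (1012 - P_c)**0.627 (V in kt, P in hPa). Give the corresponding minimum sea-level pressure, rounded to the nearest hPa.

ΔP = (V / 6.56)^(1/0.627) = (114/6.56)^1.595.
114/6.56 = 17.378; 17.378^1.595 ≈ 94.99 hPa.
P_c = 1012 − 94.99 = 917.01 ≈ 917 hPa.

917 hPa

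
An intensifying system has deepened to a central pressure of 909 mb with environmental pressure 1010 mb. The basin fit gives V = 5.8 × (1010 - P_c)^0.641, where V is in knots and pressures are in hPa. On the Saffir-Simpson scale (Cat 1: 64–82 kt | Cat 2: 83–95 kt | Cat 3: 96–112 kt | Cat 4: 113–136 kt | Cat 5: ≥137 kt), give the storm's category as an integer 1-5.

3

ΔP = 1010 − 909 = 101 mb.
V ≈ 5.8 × 101^0.641 = 5.8 × 19.27 ≈ 112 kt.
112 kt falls in the Category 3 band.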